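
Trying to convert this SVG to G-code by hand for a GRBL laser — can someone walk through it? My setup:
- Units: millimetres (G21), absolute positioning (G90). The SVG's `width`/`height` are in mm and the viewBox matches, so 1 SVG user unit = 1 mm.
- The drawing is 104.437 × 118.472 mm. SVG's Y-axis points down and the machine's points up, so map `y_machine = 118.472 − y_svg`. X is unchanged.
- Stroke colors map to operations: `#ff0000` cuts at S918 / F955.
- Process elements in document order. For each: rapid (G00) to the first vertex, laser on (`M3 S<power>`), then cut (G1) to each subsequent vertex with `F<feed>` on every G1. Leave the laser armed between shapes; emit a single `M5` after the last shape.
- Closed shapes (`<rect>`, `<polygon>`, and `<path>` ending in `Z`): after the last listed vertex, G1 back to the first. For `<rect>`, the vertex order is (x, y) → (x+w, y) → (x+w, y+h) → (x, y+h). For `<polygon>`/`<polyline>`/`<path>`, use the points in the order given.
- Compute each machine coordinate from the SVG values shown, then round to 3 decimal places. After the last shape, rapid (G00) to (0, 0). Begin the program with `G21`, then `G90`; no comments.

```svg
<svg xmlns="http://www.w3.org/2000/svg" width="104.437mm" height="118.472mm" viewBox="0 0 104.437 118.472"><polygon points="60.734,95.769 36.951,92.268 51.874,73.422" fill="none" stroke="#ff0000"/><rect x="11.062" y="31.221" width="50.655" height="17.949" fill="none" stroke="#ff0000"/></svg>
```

G21
G90
G00 X60.734 Y22.703
M3 S918
G1 X36.951 Y26.204 F955
G1 X51.874 Y45.050 F955
G1 X60.734 Y22.703 F955
G00 X11.062 Y87.251
M3 S918
G1 X61.717 Y87.251 F955
G1 X61.717 Y69.302 F955
G1 X11.062 Y69.302 F955
G1 X11.062 Y87.251 F955
M5
G00 X0.000 Y0.000

1 u = 1 mm; y_m = 118.472 − y.

[1] `<polygon>` regular polygon, #ff0000→cut S918 F955: (60.734,22.703) → (36.951,26.204) → (51.874,45.050) → (60.734,22.703) (closed)

[2] `<rect>` rectangle, #ff0000→cut S918 F955: (11.062,87.251) → (61.717,87.251) → (61.717,69.302) → (11.062,69.302) → (11.062,87.251) (closed)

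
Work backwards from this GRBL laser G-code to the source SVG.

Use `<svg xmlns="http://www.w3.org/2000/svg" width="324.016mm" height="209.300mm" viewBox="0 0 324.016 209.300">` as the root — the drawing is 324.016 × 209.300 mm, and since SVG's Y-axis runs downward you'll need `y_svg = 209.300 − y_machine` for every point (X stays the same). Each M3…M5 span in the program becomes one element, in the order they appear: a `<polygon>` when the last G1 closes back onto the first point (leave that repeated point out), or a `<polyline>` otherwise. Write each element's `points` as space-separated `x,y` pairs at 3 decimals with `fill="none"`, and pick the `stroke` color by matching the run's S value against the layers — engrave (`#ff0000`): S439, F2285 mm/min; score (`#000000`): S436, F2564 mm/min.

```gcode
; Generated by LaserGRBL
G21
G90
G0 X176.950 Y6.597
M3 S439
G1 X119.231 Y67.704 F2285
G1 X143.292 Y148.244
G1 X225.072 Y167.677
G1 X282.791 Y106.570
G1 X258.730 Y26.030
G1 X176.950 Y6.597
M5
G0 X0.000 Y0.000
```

<svg xmlns="http://www.w3.org/2000/svg" width="324.016mm" height="209.300mm" viewBox="0 0 324.016 209.300">
  <polygon points="176.950,202.703 119.231,141.596 143.292,61.056 225.072,41.623 282.791,102.730 258.730,183.270" fill="none" stroke="#ff0000"/>
</svg>

Each laser-on run becomes one SVG element. Flip Y back into SVG space with y_svg = 209.300 − y_machine. Every run uses S439, so all elements get stroke `#ff0000` (engrave).

Run 1: The run returns to its start, so emit a `<polygon>` with points (Y-flipped): 176.950,202.703 119.231,141.596 143.292,61.056 225.072,41.623 282.791,102.730 258.730,183.270.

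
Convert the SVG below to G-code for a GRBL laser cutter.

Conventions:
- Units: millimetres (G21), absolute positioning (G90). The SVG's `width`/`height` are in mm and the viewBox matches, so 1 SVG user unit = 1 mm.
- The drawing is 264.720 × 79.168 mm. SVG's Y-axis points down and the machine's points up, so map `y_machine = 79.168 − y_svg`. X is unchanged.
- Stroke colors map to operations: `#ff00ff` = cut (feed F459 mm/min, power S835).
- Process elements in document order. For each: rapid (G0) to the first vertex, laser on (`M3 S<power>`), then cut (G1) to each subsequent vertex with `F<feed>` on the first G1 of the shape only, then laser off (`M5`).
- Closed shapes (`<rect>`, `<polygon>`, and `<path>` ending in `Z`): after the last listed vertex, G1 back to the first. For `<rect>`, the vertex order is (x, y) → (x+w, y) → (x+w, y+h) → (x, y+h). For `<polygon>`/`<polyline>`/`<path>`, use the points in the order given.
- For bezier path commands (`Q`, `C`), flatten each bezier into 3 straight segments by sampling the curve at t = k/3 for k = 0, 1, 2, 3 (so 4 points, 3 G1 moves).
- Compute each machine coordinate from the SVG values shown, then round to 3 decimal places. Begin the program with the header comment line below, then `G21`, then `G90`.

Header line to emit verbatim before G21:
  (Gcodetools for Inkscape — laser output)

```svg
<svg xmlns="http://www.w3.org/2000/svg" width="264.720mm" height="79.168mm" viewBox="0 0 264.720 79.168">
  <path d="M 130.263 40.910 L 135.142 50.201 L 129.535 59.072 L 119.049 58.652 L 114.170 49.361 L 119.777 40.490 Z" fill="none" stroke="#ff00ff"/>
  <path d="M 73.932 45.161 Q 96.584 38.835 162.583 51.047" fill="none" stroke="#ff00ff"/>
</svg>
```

(Gcodetools for Inkscape — laser output)
G21
G90
G0 X130.263 Y38.258
M3 S835
G1 X135.142 Y28.967 F459
G1 X129.535 Y20.096
G1 X119.049 Y20.516
G1 X114.170 Y29.807
G1 X119.777 Y38.678
G1 X130.263 Y38.258
M5
G0 X73.932 Y34.007
M3 S835
G1 X93.850 Y36.165 F459
G1 X123.400 Y34.203
G1 X162.583 Y28.121
M5

1 u = 1 mm; y_m = 79.168 − y.

[1] `<path>` regular polygon, #ff00ff→cut S835 F459: (130.263,38.258) → (135.142,28.967) → (129.535,20.096) → (119.049,20.516) → (114.170,29.807) → (119.777,38.678) → (130.263,38.258) (closed)

[2] `<path>` quadratic bezier, #ff00ff→cut S835 F459: (73.932,34.007) → (93.850,36.165) → (123.400,34.203) → (162.583,28.121)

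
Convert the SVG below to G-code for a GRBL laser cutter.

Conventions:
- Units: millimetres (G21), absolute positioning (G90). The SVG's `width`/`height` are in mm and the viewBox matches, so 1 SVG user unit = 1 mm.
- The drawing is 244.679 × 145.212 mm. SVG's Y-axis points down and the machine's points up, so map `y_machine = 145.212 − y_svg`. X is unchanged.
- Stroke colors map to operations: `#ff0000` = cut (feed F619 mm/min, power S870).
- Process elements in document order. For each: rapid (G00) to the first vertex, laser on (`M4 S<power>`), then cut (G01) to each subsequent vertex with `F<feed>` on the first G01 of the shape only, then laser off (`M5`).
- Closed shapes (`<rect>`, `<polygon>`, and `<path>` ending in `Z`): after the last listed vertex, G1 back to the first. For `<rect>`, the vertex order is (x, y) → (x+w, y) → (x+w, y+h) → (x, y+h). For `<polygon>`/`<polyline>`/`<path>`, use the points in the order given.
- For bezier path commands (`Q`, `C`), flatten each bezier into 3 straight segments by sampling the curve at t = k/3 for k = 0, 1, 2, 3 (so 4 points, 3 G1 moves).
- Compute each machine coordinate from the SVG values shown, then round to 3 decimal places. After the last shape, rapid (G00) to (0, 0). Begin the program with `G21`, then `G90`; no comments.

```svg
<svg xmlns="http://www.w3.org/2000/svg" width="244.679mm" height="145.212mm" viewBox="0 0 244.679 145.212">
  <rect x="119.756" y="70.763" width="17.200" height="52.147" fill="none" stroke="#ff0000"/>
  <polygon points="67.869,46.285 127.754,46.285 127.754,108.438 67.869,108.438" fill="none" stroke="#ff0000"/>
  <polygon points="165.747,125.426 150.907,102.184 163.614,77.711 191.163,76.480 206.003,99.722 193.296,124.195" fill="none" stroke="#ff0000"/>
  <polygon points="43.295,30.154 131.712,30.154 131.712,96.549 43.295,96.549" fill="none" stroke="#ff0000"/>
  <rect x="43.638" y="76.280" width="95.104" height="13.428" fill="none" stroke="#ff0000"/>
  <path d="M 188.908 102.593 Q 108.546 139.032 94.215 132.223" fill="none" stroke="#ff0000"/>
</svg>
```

G21
G90
G00 X119.756 Y74.449
M4 S870
G01 X136.956 Y74.449 F619
G01 X136.956 Y22.302
G01 X119.756 Y22.302
G01 X119.756 Y74.449
M5
G00 X67.869 Y98.927
M4 S870
G01 X127.754 Y98.927 F619
G01 X127.754 Y36.774
G01 X67.869 Y36.774
G01 X67.869 Y98.927
M5
G00 X165.747 Y19.786
M4 S870
G01 X150.907 Y43.028 F619
G01 X163.614 Y67.501
G01 X191.163 Y68.732
G01 X206.003 Y45.490
G01 X193.296 Y21.017
G01 X165.747 Y19.786
M5
G00 X43.295 Y115.058
M4 S870
G01 X131.712 Y115.058 F619
G01 X131.712 Y48.663
G01 X43.295 Y48.663
G01 X43.295 Y115.058
M5
G00 X43.638 Y68.932
M4 S870
G01 X138.742 Y68.932 F619
G01 X138.742 Y55.504
G01 X43.638 Y55.504
G01 X43.638 Y68.932
M5
G00 X188.908 Y42.619
M4 S870
G01 X142.670 Y23.132 F619
G01 X111.106 Y13.255
G01 X94.215 Y12.989
M5
G00 X0.000 Y0.000

Since the viewBox matches the mm dimensions, user units are millimetres directly. The only transform is the Y-flip y_m = 145.212 − y_svg.

Shape 1 is a rectangle drawn with `<rect>`. Its stroke #ff0000 means cut at S870, F619. After flipping Y the toolpath is (119.756,74.449) → (136.956,74.449) → (136.956,22.302) → (119.756,22.302) → (119.756,74.449), returning to the start.

Shape 2 is a rectangle drawn with `<polygon>`. Its stroke #ff0000 means cut at S870, F619. After flipping Y the toolpath is (67.869,98.927) → (127.754,98.927) → (127.754,36.774) → (67.869,36.774) → (67.869,98.927), returning to the start.

Shape 3 is a regular polygon drawn with `<polygon>`. Its stroke #ff0000 means cut at S870, F619. After flipping Y the toolpath is (165.747,19.786) → (150.907,43.028) → (163.614,67.501) → (191.163,68.732) → (206.003,45.490) → (193.296,21.017) → (165.747,19.786), returning to the start.

Shape 4 is a rectangle drawn with `<polygon>`. Its stroke #ff0000 means cut at S870, F619. After flipping Y the toolpath is (43.295,115.058) → (131.712,115.058) → (131.712,48.663) → (43.295,48.663) → (43.295,115.058), returning to the start.

Shape 5 is a rectangle drawn with `<rect>`. Its stroke #ff0000 means cut at S870, F619. After flipping Y the toolpath is (43.638,68.932) → (138.742,68.932) → (138.742,55.504) → (43.638,55.504) → (43.638,68.932), returning to the start.

Shape 6 is a quadratic bezier drawn with `<path>`. Its stroke #ff0000 means cut at S870, F619. After flipping Y the toolpath is (188.908,42.619) → (142.670,23.132) → (111.106,13.255) → (94.215,12.989).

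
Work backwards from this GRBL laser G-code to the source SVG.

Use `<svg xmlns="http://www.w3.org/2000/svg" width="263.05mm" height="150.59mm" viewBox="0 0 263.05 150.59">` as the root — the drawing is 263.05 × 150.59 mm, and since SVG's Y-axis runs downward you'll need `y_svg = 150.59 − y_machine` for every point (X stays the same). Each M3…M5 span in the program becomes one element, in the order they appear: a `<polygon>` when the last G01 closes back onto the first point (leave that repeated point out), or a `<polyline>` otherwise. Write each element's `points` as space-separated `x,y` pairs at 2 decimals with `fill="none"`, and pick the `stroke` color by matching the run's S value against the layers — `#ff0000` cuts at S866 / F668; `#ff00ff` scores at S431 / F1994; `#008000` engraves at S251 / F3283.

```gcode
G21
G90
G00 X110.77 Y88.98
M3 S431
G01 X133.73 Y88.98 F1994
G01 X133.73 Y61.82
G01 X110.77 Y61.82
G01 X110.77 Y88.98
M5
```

y_svg = 150.59 − y_m. Every run uses S431, so all elements get stroke `#ff00ff` (score).

[1] closed run; points: 110.77,61.61 133.73,61.61 133.73,88.77 110.77,88.77

<svg xmlns="http://www.w3.org/2000/svg" width="263.05mm" height="150.59mm" viewBox="0 0 263.05 150.59">
  <polygon points="110.77,61.61 133.73,61.61 133.73,88.77 110.77,88.77" fill="none" stroke="#ff00ff"/>
</svg>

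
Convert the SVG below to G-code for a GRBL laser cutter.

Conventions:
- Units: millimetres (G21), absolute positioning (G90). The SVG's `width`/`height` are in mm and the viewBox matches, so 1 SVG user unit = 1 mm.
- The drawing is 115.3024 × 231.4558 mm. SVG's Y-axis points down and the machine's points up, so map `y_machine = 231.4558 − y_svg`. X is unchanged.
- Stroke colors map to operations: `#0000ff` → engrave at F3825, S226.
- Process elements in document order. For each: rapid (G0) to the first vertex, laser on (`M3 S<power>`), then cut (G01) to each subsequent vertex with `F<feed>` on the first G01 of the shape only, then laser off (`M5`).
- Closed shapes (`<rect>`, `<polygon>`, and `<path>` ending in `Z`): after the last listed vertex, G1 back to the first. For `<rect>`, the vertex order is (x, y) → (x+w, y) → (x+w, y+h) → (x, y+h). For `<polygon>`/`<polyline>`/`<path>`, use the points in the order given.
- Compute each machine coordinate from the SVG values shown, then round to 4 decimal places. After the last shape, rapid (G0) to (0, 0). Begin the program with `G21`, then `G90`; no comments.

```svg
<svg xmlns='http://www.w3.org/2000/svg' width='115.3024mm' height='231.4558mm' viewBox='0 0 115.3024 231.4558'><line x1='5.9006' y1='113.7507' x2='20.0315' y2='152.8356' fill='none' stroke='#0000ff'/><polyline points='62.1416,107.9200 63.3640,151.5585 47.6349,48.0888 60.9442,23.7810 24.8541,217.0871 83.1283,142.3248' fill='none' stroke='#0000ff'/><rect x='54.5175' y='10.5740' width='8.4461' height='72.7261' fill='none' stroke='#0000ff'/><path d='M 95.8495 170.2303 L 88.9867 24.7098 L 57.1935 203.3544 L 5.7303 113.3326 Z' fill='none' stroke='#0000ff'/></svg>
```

G21
G90
G0 X5.9006 Y117.7051
M3 S226
G01 X20.0315 Y78.6202 F3825
M5
G0 X62.1416 Y123.5358
M3 S226
G01 X63.3640 Y79.8973 F3825
G01 X47.6349 Y183.3670
G01 X60.9442 Y207.6748
G01 X24.8541 Y14.3687
G01 X83.1283 Y89.1310
M5
G0 X54.5175 Y220.8818
M3 S226
G01 X62.9636 Y220.8818 F3825
G01 X62.9636 Y148.1557
G01 X54.5175 Y148.1557
G01 X54.5175 Y220.8818
M5
G0 X95.8495 Y61.2255
M3 S226
G01 X88.9867 Y206.7460 F3825
G01 X57.1935 Y28.1014
G01 X5.7303 Y118.1232
G01 X95.8495 Y61.2255
M5
G0 X0.0000 Y0.0000

1 u = 1 mm; y_m = 231.4558 − y.

[1] `<line>` line segment, #0000ff→engrave S226 F3825: (5.9006,117.7051) → (20.0315,78.6202)

[2] `<polyline>` open polyline, #0000ff→engrave S226 F3825: (62.1416,123.5358) → (63.3640,79.8973) → (47.6349,183.3670) → (60.9442,207.6748) → (24.8541,14.3687) → (83.1283,89.1310)

[3] `<rect>` rectangle, #0000ff→engrave S226 F3825: (54.5175,220.8818) → (62.9636,220.8818) → (62.9636,148.1557) → (54.5175,148.1557) → (54.5175,220.8818) (closed)

[4] `<path>` closed polygon, #0000ff→engrave S226 F3825: (95.8495,61.2255) → (88.9867,206.7460) → (57.1935,28.1014) → (5.7303,118.1232) → (95.8495,61.2255) (closed)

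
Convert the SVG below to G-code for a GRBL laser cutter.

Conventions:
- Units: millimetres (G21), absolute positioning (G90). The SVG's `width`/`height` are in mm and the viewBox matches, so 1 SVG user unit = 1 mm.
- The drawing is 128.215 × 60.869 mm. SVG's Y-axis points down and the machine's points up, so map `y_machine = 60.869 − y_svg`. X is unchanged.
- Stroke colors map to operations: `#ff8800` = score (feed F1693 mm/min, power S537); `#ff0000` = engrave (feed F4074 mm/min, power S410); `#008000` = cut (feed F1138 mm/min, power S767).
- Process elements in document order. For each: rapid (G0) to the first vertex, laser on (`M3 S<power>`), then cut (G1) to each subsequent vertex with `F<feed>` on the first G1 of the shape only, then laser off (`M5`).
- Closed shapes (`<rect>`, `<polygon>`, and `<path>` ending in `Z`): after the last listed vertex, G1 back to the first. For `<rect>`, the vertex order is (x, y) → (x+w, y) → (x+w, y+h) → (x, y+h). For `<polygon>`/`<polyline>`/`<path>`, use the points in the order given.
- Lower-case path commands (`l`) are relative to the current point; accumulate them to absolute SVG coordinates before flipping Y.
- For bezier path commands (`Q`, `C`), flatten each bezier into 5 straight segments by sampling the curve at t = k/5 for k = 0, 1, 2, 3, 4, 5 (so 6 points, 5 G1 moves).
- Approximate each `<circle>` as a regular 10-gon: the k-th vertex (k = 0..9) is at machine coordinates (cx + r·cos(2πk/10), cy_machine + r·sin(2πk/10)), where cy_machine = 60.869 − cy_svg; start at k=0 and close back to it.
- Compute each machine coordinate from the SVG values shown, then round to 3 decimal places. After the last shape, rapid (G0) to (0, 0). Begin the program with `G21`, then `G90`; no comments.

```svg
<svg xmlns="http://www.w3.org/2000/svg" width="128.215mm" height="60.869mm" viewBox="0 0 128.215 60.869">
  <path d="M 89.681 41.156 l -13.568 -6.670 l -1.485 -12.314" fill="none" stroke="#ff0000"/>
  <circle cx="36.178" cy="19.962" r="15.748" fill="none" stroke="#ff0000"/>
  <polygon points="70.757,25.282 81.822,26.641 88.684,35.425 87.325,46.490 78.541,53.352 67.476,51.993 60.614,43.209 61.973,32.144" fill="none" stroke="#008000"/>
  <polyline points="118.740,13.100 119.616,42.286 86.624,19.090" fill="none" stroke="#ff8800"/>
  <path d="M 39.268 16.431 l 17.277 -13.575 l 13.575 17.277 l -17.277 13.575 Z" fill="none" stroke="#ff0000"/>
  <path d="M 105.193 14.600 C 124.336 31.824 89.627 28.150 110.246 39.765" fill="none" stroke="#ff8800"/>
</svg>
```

G21
G90
G0 X89.681 Y19.713
M3 S410
G1 X76.113 Y26.383 F4074
G1 X74.628 Y38.697
M5
G0 X51.926 Y40.907
M3 S410
G1 X48.918 Y50.163 F4074
G1 X41.044 Y55.884
G1 X31.312 Y55.884
G1 X23.438 Y50.163
G1 X20.430 Y40.907
G1 X23.438 Y31.651
G1 X31.312 Y25.930
G1 X41.044 Y25.930
G1 X48.918 Y31.651
G1 X51.926 Y40.907
M5
G0 X70.757 Y35.587
M3 S767
G1 X81.822 Y34.228 F1138
G1 X88.684 Y25.444
G1 X87.325 Y14.379
G1 X78.541 Y7.517
G1 X67.476 Y8.876
G1 X60.614 Y17.660
G1 X61.973 Y28.725
G1 X70.757 Y35.587
M5
G0 X118.740 Y47.769
M3 S537
G1 X119.616 Y18.583 F1693
G1 X86.624 Y41.779
M5
G0 X39.268 Y44.438
M3 S410
G1 X56.545 Y58.013 F4074
G1 X70.120 Y40.736
G1 X52.843 Y27.161
G1 X39.268 Y44.438
M5
G0 X105.193 Y46.269
M3 S537
G1 X111.090 Y38.153 F1693
G1 X109.303 Y33.315
G1 X105.073 Y30.019
G1 X103.641 Y26.528
G1 X110.246 Y21.104
M5
G0 X0.000 Y0.000

Since the viewBox matches the mm dimensions, user units are millimetres directly. The only transform is the Y-flip y_m = 60.869 − y_svg.

Shape 1 is a open polyline drawn with `<path>`. Its stroke #ff0000 means engrave at S410, F4074. After flipping Y the toolpath is (89.681,19.713) → (76.113,26.383) → (74.628,38.697).

Shape 2 is a circle drawn with `<circle>`. Its stroke #ff0000 means engrave at S410, F4074. After flipping Y the toolpath is (51.926,40.907) → (48.918,50.163) → (41.044,55.884) → (31.312,55.884) → (23.438,50.163) → (20.430,40.907) → (23.438,31.651) → (31.312,25.930) → (41.044,25.930) → (48.918,31.651) → (51.926,40.907), returning to the start.

Shape 3 is a regular polygon drawn with `<polygon>`. Its stroke #008000 means cut at S767, F1138. After flipping Y the toolpath is (70.757,35.587) → (81.822,34.228) → (88.684,25.444) → (87.325,14.379) → (78.541,7.517) → (67.476,8.876) → (60.614,17.660) → (61.973,28.725) → (70.757,35.587), returning to the start.

Shape 4 is a open polyline drawn with `<polyline>`. Its stroke #ff8800 means score at S537, F1693. After flipping Y the toolpath is (118.740,47.769) → (119.616,18.583) → (86.624,41.779).

Shape 5 is a regular polygon drawn with `<path>`. Its stroke #ff0000 means engrave at S410, F4074. After flipping Y the toolpath is (39.268,44.438) → (56.545,58.013) → (70.120,40.736) → (52.843,27.161) → (39.268,44.438), returning to the start.

Shape 6 is a cubic bezier drawn with `<path>`. Its stroke #ff8800 means score at S537, F1693. After flipping Y the toolpath is (105.193,46.269) → (111.090,38.153) → (109.303,33.315) → (105.073,30.019) → (103.641,26.528) → (110.246,21.104).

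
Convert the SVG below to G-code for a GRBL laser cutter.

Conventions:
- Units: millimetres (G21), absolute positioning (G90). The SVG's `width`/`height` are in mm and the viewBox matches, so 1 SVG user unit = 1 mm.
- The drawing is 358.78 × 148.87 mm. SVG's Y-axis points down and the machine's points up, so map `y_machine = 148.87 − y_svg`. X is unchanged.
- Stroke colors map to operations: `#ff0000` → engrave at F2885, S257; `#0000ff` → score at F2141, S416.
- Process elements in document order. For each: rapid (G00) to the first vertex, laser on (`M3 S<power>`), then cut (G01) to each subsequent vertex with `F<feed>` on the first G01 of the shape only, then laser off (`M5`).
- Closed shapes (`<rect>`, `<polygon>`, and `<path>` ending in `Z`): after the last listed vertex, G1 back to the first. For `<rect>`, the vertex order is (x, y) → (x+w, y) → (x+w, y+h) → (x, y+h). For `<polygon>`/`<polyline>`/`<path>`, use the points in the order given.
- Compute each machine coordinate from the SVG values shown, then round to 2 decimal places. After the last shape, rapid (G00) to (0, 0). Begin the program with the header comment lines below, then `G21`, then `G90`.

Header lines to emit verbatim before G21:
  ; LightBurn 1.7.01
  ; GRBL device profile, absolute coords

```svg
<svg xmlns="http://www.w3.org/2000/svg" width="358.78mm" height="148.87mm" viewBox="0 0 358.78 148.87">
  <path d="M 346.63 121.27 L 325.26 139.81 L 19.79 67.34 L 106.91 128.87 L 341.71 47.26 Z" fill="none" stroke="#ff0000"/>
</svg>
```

Since the viewBox matches the mm dimensions, user units are millimetres directly. The only transform is the Y-flip y_m = 148.87 − y_svg.

Shape 1 is a closed polygon drawn with `<path>`. Its stroke #ff0000 means engrave at S257, F2885. After flipping Y the toolpath is (346.63,27.60) → (325.26,9.06) → (19.79,81.53) → (106.91,20.00) → (341.71,101.61) → (346.63,27.60), returning to the start.

; LightBurn 1.7.01
; GRBL device profile, absolute coords
G21
G90
G00 X346.63 Y27.60
M3 S257
G01 X325.26 Y9.06 F2885
G01 X19.79 Y81.53
G01 X106.91 Y20.00
G01 X341.71 Y101.61
G01 X346.63 Y27.60
M5
G00 X0.00 Y0.00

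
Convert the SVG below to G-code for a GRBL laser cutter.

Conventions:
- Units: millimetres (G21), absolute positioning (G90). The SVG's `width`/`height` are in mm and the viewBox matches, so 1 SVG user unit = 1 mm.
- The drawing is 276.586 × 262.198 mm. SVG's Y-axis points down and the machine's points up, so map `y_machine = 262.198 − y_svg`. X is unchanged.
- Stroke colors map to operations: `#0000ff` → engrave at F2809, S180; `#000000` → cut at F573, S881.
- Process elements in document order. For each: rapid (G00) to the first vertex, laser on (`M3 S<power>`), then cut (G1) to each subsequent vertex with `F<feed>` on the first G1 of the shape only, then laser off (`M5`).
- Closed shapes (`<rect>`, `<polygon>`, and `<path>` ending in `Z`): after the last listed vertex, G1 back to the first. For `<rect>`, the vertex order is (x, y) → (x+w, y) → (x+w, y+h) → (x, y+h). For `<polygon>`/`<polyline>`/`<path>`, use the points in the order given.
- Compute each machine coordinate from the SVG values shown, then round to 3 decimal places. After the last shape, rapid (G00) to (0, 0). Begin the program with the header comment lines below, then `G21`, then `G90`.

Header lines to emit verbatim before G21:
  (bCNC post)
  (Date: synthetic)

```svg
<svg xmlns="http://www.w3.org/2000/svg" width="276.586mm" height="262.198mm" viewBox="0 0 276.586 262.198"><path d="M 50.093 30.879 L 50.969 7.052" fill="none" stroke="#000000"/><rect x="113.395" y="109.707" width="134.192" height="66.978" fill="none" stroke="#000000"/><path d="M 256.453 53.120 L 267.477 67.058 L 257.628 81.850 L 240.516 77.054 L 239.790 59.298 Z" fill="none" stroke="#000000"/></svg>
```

(bCNC post)
(Date: synthetic)
G21
G90
G00 X50.093 Y231.319
M3 S881
G1 X50.969 Y255.146 F573
M5
G00 X113.395 Y152.491
M3 S881
G1 X247.587 Y152.491 F573
G1 X247.587 Y85.513
G1 X113.395 Y85.513
G1 X113.395 Y152.491
M5
G00 X256.453 Y209.078
M3 S881
G1 X267.477 Y195.140 F573
G1 X257.628 Y180.348
G1 X240.516 Y185.144
G1 X239.790 Y202.900
G1 X256.453 Y209.078
M5
G00 X0.000 Y0.000

Since the viewBox matches the mm dimensions, user units are millimetres directly. The only transform is the Y-flip y_m = 262.198 − y_svg.

Shape 1 is a line segment drawn with `<path>`. Its stroke #000000 means cut at S881, F573. After flipping Y the toolpath is (50.093,231.319) → (50.969,255.146).

Shape 2 is a rectangle drawn with `<rect>`. Its stroke #000000 means cut at S881, F573. After flipping Y the toolpath is (113.395,152.491) → (247.587,152.491) → (247.587,85.513) → (113.395,85.513) → (113.395,152.491), returning to the start.

Shape 3 is a regular polygon drawn with `<path>`. Its stroke #000000 means cut at S881, F573. After flipping Y the toolpath is (256.453,209.078) → (267.477,195.140) → (257.628,180.348) → (240.516,185.144) → (239.790,202.900) → (256.453,209.078), returning to the start.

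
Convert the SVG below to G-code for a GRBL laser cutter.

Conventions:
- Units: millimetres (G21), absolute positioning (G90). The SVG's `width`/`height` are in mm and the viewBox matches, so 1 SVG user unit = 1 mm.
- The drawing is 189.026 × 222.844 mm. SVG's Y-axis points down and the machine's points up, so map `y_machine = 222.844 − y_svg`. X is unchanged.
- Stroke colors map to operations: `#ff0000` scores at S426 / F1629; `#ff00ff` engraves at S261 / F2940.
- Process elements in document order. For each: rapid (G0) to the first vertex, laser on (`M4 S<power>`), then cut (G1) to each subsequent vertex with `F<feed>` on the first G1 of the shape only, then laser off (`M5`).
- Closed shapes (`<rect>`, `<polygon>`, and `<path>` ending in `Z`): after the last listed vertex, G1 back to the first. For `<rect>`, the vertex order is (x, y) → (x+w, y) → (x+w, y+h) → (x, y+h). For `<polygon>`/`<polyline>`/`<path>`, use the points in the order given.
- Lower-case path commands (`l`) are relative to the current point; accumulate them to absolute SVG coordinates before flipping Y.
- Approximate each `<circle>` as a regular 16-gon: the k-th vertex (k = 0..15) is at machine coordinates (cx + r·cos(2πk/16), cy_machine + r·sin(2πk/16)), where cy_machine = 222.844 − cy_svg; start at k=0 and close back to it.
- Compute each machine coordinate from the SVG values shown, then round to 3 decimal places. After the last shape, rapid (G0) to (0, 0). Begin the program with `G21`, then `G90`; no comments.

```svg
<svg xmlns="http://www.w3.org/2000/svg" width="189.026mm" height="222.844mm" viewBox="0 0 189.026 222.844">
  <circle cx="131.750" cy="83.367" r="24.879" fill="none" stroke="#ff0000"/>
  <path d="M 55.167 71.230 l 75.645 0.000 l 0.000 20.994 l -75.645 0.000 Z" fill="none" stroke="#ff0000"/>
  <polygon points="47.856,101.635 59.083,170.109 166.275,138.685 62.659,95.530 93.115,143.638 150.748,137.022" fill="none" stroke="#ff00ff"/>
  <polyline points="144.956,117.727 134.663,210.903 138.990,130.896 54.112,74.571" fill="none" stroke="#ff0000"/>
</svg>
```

G21
G90
G0 X156.629 Y139.477
M4 S426
G1 X154.735 Y148.998 F1629
G1 X149.342 Y157.069
G1 X141.271 Y162.462
G1 X131.750 Y164.356
G1 X122.229 Y162.462
G1 X114.158 Y157.069
G1 X108.765 Y148.998
G1 X106.871 Y139.477
G1 X108.765 Y129.956
G1 X114.158 Y121.885
G1 X122.229 Y116.492
G1 X131.750 Y114.598
G1 X141.271 Y116.492
G1 X149.342 Y121.885
G1 X154.735 Y129.956
G1 X156.629 Y139.477
M5
G0 X55.167 Y151.614
M4 S426
G1 X130.812 Y151.614 F1629
G1 X130.812 Y130.620
G1 X55.167 Y130.620
G1 X55.167 Y151.614
M5
G0 X47.856 Y121.209
M4 S261
G1 X59.083 Y52.735 F2940
G1 X166.275 Y84.159
G1 X62.659 Y127.314
G1 X93.115 Y79.206
G1 X150.748 Y85.822
G1 X47.856 Y121.209
M5
G0 X144.956 Y105.117
M4 S426
G1 X134.663 Y11.941 F1629
G1 X138.990 Y91.948
G1 X54.112 Y148.273
M5
G0 X0.000 Y0.000

viewBox `0 0 189.026 222.844` with mm width/height → 1 unit = 1 mm. Flip: y_m = 222.844 − y_svg.

**Shape 1** — `<circle>` circle, stroke `#ff0000` → score (S426, F1629). Machine vertices: (156.629,139.477) → (154.735,148.998) → (149.342,157.069) → (141.271,162.462) → (131.750,164.356) → (122.229,162.462) → (114.158,157.069) → (108.765,148.998) → (106.871,139.477) → (108.765,129.956) → (114.158,121.885) → (122.229,116.492) → (131.750,114.598) → (141.271,116.492) → (149.342,121.885) → (154.735,129.956) → (156.629,139.477). Closed: final G1 returns to the first vertex.

**Shape 2** — `<path>` rectangle, stroke `#ff0000` → score (S426, F1629). Machine vertices: (55.167,151.614) → (130.812,151.614) → (130.812,130.620) → (55.167,130.620) → (55.167,151.614). Closed: final G1 returns to the first vertex.

**Shape 3** — `<polygon>` closed polygon, stroke `#ff00ff` → engrave (S261, F2940). Machine vertices: (47.856,121.209) → (59.083,52.735) → (166.275,84.159) → (62.659,127.314) → (93.115,79.206) → (150.748,85.822) → (47.856,121.209). Closed: final G1 returns to the first vertex.

**Shape 4** — `<polyline>` open polyline, stroke `#ff0000` → score (S426, F1629). Machine vertices: (144.956,105.117) → (134.663,11.941) → (138.990,91.948) → (54.112,148.273). Open path.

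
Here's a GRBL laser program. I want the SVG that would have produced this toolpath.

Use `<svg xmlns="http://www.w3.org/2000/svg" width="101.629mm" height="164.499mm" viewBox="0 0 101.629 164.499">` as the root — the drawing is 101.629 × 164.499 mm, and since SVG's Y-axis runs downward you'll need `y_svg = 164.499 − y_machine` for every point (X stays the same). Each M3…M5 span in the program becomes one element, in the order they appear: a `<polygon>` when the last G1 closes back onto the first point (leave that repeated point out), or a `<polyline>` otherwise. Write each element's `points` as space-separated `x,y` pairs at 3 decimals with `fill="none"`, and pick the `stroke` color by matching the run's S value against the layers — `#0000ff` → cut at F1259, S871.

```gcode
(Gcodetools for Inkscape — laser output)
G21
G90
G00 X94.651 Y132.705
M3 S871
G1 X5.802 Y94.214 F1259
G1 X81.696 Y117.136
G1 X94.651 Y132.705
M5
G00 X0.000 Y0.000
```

<svg xmlns="http://www.w3.org/2000/svg" width="101.629mm" height="164.499mm" viewBox="0 0 101.629 164.499">
  <polygon points="94.651,31.794 5.802,70.285 81.696,47.363" fill="none" stroke="#0000ff"/>
</svg>

Machine Y-up, SVG Y-down with viewBox height 164.499, so y_svg = 164.499 − y_machine; X carries over. Every run uses S871, so all elements get stroke `#0000ff` (cut).

Run 1: The run returns to its start, so emit a `<polygon>` with points (Y-flipped): 94.651,31.794 5.802,70.285 81.696,47.363.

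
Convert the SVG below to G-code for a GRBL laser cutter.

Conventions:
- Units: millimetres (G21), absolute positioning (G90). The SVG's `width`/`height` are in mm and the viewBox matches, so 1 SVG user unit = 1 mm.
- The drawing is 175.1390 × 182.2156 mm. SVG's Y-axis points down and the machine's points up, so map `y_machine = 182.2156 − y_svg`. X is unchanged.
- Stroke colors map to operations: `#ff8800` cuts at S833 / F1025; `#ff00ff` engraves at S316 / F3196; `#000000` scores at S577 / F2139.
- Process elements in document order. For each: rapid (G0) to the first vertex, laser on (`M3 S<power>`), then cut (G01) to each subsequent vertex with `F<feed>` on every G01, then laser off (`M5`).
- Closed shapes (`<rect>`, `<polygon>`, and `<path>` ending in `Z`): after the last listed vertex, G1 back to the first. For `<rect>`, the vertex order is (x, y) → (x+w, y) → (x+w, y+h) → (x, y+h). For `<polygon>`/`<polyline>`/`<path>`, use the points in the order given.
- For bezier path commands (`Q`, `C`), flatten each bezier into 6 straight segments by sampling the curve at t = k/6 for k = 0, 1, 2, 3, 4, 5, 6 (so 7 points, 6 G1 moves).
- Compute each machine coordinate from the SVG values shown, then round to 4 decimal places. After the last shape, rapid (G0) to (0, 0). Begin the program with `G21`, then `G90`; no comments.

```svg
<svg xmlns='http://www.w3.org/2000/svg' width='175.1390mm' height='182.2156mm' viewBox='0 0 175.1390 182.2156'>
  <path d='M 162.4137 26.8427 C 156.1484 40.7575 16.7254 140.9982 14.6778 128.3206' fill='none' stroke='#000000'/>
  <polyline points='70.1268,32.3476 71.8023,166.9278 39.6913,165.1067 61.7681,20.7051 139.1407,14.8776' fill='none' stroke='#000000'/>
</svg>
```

1 u = 1 mm; y_m = 182.2156 − y.

[1] `<path>` cubic bezier, #000000→score S577 F2139: (162.4137,155.3729) → (149.4370,142.1441) → (121.7822,120.0622) → (86.9641,94.6618) → (52.4975,71.4774) → (25.8971,56.0436) → (14.6778,53.8950)

[2] `<polyline>` open polyline, #000000→score S577 F2139: (70.1268,149.8680) → (71.8023,15.2878) → (39.6913,17.1089) → (61.7681,161.5105) → (139.1407,167.3380)

G21
G90
G0 X162.4137 Y155.3729
M3 S577
G01 X149.4370 Y142.1441 F2139
G01 X121.7822 Y120.0622 F2139
G01 X86.9641 Y94.6618 F2139
G01 X52.4975 Y71.4774 F2139
G01 X25.8971 Y56.0436 F2139
G01 X14.6778 Y53.8950 F2139
M5
G0 X70.1268 Y149.8680
M3 S577
G01 X71.8023 Y15.2878 F2139
G01 X39.6913 Y17.1089 F2139
G01 X61.7681 Y161.5105 F2139
G01 X139.1407 Y167.3380 F2139
M5
G0 X0.0000 Y0.0000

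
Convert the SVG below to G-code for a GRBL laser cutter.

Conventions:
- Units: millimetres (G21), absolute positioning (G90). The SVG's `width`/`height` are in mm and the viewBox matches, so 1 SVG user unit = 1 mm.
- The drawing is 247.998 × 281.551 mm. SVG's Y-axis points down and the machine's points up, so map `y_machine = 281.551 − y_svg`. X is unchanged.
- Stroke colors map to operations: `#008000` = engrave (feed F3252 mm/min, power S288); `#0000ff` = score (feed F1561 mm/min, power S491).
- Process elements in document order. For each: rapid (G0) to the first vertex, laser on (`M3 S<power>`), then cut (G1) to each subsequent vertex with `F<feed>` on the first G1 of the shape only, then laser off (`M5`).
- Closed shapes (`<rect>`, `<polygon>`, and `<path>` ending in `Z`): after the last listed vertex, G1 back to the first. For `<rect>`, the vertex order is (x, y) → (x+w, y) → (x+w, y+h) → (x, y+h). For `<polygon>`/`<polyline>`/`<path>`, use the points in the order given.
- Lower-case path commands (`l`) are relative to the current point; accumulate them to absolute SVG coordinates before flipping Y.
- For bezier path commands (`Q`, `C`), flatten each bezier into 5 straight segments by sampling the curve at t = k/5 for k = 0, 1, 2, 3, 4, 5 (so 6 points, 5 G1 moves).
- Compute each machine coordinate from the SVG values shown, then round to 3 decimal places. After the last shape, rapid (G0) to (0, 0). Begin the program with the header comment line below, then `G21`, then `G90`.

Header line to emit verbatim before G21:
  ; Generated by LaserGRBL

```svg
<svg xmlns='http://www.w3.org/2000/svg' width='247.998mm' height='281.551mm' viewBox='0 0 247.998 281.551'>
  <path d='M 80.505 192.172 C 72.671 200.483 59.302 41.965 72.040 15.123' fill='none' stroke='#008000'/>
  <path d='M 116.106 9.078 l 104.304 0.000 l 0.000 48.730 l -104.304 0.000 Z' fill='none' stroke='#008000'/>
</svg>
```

; Generated by LaserGRBL
G21
G90
G0 X80.505 Y89.379
M3 S288
G1 X75.394 Y102.024 F3252
G1 X70.472 Y140.379
G1 X67.261 Y190.117
G1 X67.277 Y236.910
G1 X72.040 Y266.428
M5
G0 X116.106 Y272.473
M3 S288
G1 X220.410 Y272.473 F3252
G1 X220.410 Y223.743
G1 X116.106 Y223.743
G1 X116.106 Y272.473
M5
G0 X0.000 Y0.000

1 u = 1 mm; y_m = 281.551 − y.

[1] `<path>` cubic bezier, #008000→engrave S288 F3252: (80.505,89.379) → (75.394,102.024) → (70.472,140.379) → (67.261,190.117) → (67.277,236.910) → (72.040,266.428)

[2] `<path>` rectangle, #008000→engrave S288 F3252: (116.106,272.473) → (220.410,272.473) → (220.410,223.743) → (116.106,223.743) → (116.106,272.473) (closed)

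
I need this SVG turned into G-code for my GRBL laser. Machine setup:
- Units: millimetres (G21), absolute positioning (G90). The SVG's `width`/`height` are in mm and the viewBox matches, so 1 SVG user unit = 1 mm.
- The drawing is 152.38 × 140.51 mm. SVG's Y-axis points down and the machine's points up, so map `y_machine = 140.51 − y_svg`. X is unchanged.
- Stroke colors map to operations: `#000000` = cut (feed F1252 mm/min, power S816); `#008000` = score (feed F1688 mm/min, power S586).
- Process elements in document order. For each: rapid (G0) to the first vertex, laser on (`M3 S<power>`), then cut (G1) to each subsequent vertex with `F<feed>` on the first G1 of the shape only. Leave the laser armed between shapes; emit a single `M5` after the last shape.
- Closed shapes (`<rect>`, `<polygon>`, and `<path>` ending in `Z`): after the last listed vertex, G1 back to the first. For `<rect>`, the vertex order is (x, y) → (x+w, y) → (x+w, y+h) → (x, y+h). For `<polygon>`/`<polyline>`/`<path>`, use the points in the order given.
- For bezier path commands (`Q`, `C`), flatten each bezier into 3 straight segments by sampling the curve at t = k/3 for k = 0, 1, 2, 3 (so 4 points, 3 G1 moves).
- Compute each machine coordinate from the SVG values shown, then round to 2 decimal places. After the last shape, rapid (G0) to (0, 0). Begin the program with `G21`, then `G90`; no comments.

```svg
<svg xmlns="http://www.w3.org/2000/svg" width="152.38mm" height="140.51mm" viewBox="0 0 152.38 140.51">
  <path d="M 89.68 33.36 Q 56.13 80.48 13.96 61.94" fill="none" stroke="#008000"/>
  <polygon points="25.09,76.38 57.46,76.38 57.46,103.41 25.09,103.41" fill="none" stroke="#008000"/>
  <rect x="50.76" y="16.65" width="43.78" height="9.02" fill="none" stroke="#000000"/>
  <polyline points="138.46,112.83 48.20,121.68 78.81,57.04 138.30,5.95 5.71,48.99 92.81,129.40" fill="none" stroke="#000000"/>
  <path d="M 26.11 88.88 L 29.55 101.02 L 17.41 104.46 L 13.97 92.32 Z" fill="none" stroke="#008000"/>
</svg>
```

G21
G90
G0 X89.68 Y107.15
M3 S586
G1 X66.36 Y83.03 F1688
G1 X41.12 Y73.51
G1 X13.96 Y78.57
G0 X25.09 Y64.13
M3 S586
G1 X57.46 Y64.13 F1688
G1 X57.46 Y37.10
G1 X25.09 Y37.10
G1 X25.09 Y64.13
G0 X50.76 Y123.86
M3 S816
G1 X94.54 Y123.86 F1252
G1 X94.54 Y114.84
G1 X50.76 Y114.84
G1 X50.76 Y123.86
G0 X138.46 Y27.68
M3 S816
G1 X48.20 Y18.83 F1252
G1 X78.81 Y83.47
G1 X138.30 Y134.56
G1 X5.71 Y91.52
G1 X92.81 Y11.11
G0 X26.11 Y51.63
M3 S586
G1 X29.55 Y39.49 F1688
G1 X17.41 Y36.05
G1 X13.97 Y48.19
G1 X26.11 Y51.63
M5
G0 X0.00 Y0.00

viewBox `0 0 152.38 140.51` with mm width/height → 1 unit = 1 mm. Flip: y_m = 140.51 − y_svg.

**Shape 1** — `<path>` quadratic bezier, stroke `#008000` → score (S586, F1688). Control points (SVG): P0=(89.68,33.36), P1=(56.13,80.48), P2=(13.96,61.94); sampled at t=k/3. Machine vertices: (89.68,107.15) → (66.36,83.03) → (41.12,73.51) → (13.96,78.57). Open path.

**Shape 2** — `<polygon>` rectangle, stroke `#008000` → score (S586, F1688). Machine vertices: (25.09,64.13) → (57.46,64.13) → (57.46,37.10) → (25.09,37.10) → (25.09,64.13). Closed: final G1 returns to the first vertex.

**Shape 3** — `<rect>` rectangle, stroke `#000000` → cut (S816, F1252). Machine vertices: (50.76,123.86) → (94.54,123.86) → (94.54,114.84) → (50.76,114.84) → (50.76,123.86). Closed: final G1 returns to the first vertex.

**Shape 4** — `<polyline>` open polyline, stroke `#000000` → cut (S816, F1252). Machine vertices: (138.46,27.68) → (48.20,18.83) → (78.81,83.47) → (138.30,134.56) → (5.71,91.52) → (92.81,11.11). Open path.

**Shape 5** — `<path>` regular polygon, stroke `#008000` → score (S586, F1688). Machine vertices: (26.11,51.63) → (29.55,39.49) → (17.41,36.05) → (13.97,48.19) → (26.11,51.63). Closed: final G1 returns to the first vertex.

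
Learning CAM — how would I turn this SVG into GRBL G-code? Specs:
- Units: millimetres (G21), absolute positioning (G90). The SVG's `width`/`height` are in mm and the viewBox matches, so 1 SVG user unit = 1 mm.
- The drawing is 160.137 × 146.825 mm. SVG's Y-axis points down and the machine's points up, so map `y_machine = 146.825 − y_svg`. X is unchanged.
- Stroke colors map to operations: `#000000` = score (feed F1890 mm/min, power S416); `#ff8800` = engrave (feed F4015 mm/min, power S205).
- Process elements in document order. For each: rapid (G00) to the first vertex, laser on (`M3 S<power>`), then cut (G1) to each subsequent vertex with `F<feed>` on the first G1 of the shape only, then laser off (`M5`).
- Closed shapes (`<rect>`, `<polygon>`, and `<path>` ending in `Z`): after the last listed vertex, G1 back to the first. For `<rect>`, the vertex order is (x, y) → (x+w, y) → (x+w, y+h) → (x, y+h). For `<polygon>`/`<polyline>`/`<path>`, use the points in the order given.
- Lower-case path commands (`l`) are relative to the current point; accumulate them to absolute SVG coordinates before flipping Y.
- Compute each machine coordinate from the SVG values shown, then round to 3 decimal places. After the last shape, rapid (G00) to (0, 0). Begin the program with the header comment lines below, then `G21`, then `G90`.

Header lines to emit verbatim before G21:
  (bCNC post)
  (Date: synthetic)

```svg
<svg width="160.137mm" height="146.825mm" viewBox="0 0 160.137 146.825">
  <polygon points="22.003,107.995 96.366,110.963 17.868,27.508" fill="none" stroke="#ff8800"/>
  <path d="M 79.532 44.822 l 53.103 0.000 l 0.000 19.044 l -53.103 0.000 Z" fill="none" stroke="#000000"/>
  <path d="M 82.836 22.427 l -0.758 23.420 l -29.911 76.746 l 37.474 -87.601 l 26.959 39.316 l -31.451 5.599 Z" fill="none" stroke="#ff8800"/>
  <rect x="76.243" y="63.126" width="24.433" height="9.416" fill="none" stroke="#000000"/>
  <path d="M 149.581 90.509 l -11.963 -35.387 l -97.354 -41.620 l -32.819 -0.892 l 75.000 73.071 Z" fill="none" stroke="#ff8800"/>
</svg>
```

(bCNC post)
(Date: synthetic)
G21
G90
G00 X22.003 Y38.830
M3 S205
G1 X96.366 Y35.862 F4015
G1 X17.868 Y119.317
G1 X22.003 Y38.830
M5
G00 X79.532 Y102.003
M3 S416
G1 X132.635 Y102.003 F1890
G1 X132.635 Y82.959
G1 X79.532 Y82.959
G1 X79.532 Y102.003
M5
G00 X82.836 Y124.398
M3 S205
G1 X82.078 Y100.978 F4015
G1 X52.167 Y24.232
G1 X89.641 Y111.833
G1 X116.600 Y72.517
G1 X85.149 Y66.918
G1 X82.836 Y124.398
M5
G00 X76.243 Y83.699
M3 S416
G1 X100.676 Y83.699 F1890
G1 X100.676 Y74.283
G1 X76.243 Y74.283
G1 X76.243 Y83.699
M5
G00 X149.581 Y56.316
M3 S205
G1 X137.618 Y91.703 F4015
G1 X40.264 Y133.323
G1 X7.445 Y134.215
G1 X82.445 Y61.144
G1 X149.581 Y56.316
M5
G00 X0.000 Y0.000

viewBox `0 0 160.137 146.825` with mm width/height → 1 unit = 1 mm. Flip: y_m = 146.825 − y_svg.

**Shape 1** — `<polygon>` closed polygon, stroke `#ff8800` → engrave (S205, F4015). Machine vertices: (22.003,38.830) → (96.366,35.862) → (17.868,119.317) → (22.003,38.830). Closed: final G1 returns to the first vertex.

**Shape 2** — `<path>` rectangle, stroke `#000000` → score (S416, F1890). Machine vertices: (79.532,102.003) → (132.635,102.003) → (132.635,82.959) → (79.532,82.959) → (79.532,102.003). Closed: final G1 returns to the first vertex.

**Shape 3** — `<path>` closed polygon, stroke `#ff8800` → engrave (S205, F4015). Machine vertices: (82.836,124.398) → (82.078,100.978) → (52.167,24.232) → (89.641,111.833) → (116.600,72.517) → (85.149,66.918) → (82.836,124.398). Closed: final G1 returns to the first vertex.

**Shape 4** — `<rect>` rectangle, stroke `#000000` → score (S416, F1890). Machine vertices: (76.243,83.699) → (100.676,83.699) → (100.676,74.283) → (76.243,74.283) → (76.243,83.699). Closed: final G1 returns to the first vertex.

**Shape 5** — `<path>` closed polygon, stroke `#ff8800` → engrave (S205, F4015). Machine vertices: (149.581,56.316) → (137.618,91.703) → (40.264,133.323) → (7.445,134.215) → (82.445,61.144) → (149.581,56.316). Closed: final G1 returns to the first vertex.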